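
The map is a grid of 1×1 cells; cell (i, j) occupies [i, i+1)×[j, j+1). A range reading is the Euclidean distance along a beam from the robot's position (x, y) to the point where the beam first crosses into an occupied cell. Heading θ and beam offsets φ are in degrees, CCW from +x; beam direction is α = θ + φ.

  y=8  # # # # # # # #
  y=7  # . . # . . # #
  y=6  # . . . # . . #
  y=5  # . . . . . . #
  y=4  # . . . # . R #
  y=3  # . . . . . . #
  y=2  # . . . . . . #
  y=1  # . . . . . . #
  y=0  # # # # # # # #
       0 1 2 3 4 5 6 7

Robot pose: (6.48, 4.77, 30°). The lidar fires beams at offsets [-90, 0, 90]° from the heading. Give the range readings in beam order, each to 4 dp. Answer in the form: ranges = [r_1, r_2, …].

ranges = [1.0400, 0.6004, 3.7297]

beam 1: φ=-90°, α=300°
  direction (0.5000, -0.8660); cell (6,4); t to first gridline: x 1.0400, y 0.8891 (then +2.0000 / +1.1547)
    (6,3) via y @ 0.8891
    (7,3) via x @ 1.0400  # hit
  → r_1 = 1.0400
beam 2: φ=0°, α=30°
  direction (0.8660, 0.5000); cell (6,4); t to first gridline: x 0.6004, y 0.4600 (then +1.1547 / +2.0000)
    (6,5) via y @ 0.4600
    (7,5) via x @ 0.6004  # hit
  → r_2 = 0.6004
beam 3: φ=90°, α=120°
  direction (-0.5000, 0.8660); cell (6,4); t to first gridline: x 0.9600, y 0.2656 (then +2.0000 / +1.1547)
    (6,5) via y @ 0.2656
    (5,5) via x @ 0.9600
    (5,6) via y @ 1.4203
    (5,7) via y @ 2.5750
    (4,7) via x @ 2.9600
    (4,8) via y @ 3.7297  # hit
  → r_3 = 3.7297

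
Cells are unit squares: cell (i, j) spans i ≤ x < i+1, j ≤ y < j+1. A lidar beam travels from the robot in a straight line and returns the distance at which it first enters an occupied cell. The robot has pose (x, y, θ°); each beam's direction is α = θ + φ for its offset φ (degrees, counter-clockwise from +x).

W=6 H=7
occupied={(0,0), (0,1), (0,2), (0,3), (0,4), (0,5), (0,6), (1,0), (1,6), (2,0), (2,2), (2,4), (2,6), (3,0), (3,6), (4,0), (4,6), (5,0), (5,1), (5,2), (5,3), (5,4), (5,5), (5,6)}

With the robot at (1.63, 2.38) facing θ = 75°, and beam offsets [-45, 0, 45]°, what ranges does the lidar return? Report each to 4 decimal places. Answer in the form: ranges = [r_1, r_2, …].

ranges = [0.4272, 1.6771, 1.2600]

beam 1: φ=-45°, α=30°
  cosα=0.8660 sinα=0.5000 | (1,2) | tMaxX 0.4272 tMaxY 1.2400 | tΔX 1.1547 tΔY 2.0000
    t=0.4272 [x] (2,2) — stop
  → r_1 = 0.4272
beam 2: φ=0°, α=75°
  cosα=0.2588 sinα=0.9659 | (1,2) | tMaxX 1.4296 tMaxY 0.6419 | tΔX 3.8637 tΔY 1.0353
    t=0.6419 [y] (1,3)
    t=1.4296 [x] (2,3)
    t=1.6771 [y] (2,4) — stop
  → r_2 = 1.6771
beam 3: φ=45°, α=120°
  cosα=-0.5000 sinα=0.8660 | (1,2) | tMaxX 1.2600 tMaxY 0.7159 | tΔX 2.0000 tΔY 1.1547
    t=0.7159 [y] (1,3)
    t=1.2600 [x] (0,3) — stop
  → r_3 = 1.2600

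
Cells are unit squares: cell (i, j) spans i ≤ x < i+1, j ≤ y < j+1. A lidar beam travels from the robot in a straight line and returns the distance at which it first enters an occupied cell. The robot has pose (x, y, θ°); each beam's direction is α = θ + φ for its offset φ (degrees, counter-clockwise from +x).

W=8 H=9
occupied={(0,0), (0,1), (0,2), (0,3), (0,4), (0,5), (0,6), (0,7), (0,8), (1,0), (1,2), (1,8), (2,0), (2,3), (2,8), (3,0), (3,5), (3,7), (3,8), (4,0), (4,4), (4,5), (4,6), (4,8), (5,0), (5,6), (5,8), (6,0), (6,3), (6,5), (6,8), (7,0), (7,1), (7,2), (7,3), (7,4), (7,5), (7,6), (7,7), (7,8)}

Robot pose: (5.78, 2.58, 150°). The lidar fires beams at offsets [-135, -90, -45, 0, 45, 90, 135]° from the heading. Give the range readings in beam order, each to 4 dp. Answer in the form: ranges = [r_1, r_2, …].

beam 1: φ=-135°, α=15°
  cosα=0.9659 sinα=0.2588 | (5,2) | tMaxX 0.2278 tMaxY 1.6228 | tΔX 1.0353 tΔY 3.8637
    t=0.2278 [x] (6,2)
    t=1.2630 [x] (7,2) — stop
  → r_1 = 1.2630
beam 2: φ=-90°, α=60°
  cosα=0.5000 sinα=0.8660 | (5,2) | tMaxX 0.4400 tMaxY 0.4850 | tΔX 2.0000 tΔY 1.1547
    t=0.4400 [x] (6,2)
    t=0.4850 [y] (6,3) — stop
  → r_2 = 0.4850
beam 3: φ=-45°, α=105°
  cosα=-0.2588 sinα=0.9659 | (5,2) | tMaxX 3.0137 tMaxY 0.4348 | tΔX 3.8637 tΔY 1.0353
    t=0.4348 [y] (5,3)
    t=1.4701 [y] (5,4)
    t=2.5054 [y] (5,5)
    t=3.0137 [x] (4,5) — stop
  → r_3 = 3.0137
beam 4: φ=0°, α=150°
  cosα=-0.8660 sinα=0.5000 | (5,2) | tMaxX 0.9007 tMaxY 0.8400 | tΔX 1.1547 tΔY 2.0000
    t=0.8400 [y] (5,3)
    t=0.9007 [x] (4,3)
    t=2.0554 [x] (3,3)
    t=2.8400 [y] (3,4)
    t=3.2101 [x] (2,4)
    t=4.3648 [x] (1,4)
    t=4.8400 [y] (1,5)
    t=5.5195 [x] (0,5) — stop
  → r_4 = 5.5195
beam 5: φ=45°, α=195°
  cosα=-0.9659 sinα=-0.2588 | (5,2) | tMaxX 0.8075 tMaxY 2.2409 | tΔX 1.0353 tΔY 3.8637
    t=0.8075 [x] (4,2)
    t=1.8428 [x] (3,2)
    t=2.2409 [y] (3,1)
    t=2.8781 [x] (2,1)
    t=3.9133 [x] (1,1)
    t=4.9486 [x] (0,1) — stop
  → r_5 = 4.9486
beam 6: φ=90°, α=240°
  cosα=-0.5000 sinα=-0.8660 | (5,2) | tMaxX 1.5600 tMaxY 0.6697 | tΔX 2.0000 tΔY 1.1547
    t=0.6697 [y] (5,1)
    t=1.5600 [x] (4,1)
    t=1.8244 [y] (4,0) — stop
  → r_6 = 1.8244
beam 7: φ=135°, α=285°
  cosα=0.2588 sinα=-0.9659 | (5,2) | tMaxX 0.8500 tMaxY 0.6005 | tΔX 3.8637 tΔY 1.0353
    t=0.6005 [y] (5,1)
    t=0.8500 [x] (6,1)
    t=1.6357 [y] (6,0) — stop
  → r_7 = 1.6357

ranges = [1.2630, 0.4850, 3.0137, 5.5195, 4.9486, 1.8244, 1.6357]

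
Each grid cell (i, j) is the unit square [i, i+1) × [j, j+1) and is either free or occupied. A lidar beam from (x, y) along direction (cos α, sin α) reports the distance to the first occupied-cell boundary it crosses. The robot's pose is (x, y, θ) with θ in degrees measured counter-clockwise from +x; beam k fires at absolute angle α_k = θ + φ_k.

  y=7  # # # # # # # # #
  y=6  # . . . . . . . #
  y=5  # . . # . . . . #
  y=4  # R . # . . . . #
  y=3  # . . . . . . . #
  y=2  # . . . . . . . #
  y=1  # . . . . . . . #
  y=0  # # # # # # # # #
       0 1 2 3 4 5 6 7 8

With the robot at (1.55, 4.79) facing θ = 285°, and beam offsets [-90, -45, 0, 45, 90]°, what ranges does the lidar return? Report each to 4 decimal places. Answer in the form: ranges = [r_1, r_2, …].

beam 1: φ=-90°, α=195°
  dir = (cos 195°, sin 195°) = (-0.9659, -0.2588); from cell (1,4)
  next x-line at t=0.5694, next y-line at t=3.0523; Δt_x=1.0353, Δt_y=3.8637
    x: enter (0,4) at t=0.5694 ← occupied
  → r_1 = 0.5694
beam 2: φ=-45°, α=240°
  dir = (cos 240°, sin 240°) = (-0.5000, -0.8660); from cell (1,4)
  next x-line at t=1.1000, next y-line at t=0.9122; Δt_x=2.0000, Δt_y=1.1547
    y: enter (1,3) at t=0.9122
    x: enter (0,3) at t=1.1000 ← occupied
  → r_2 = 1.1000
beam 3: φ=0°, α=285°
  dir = (cos 285°, sin 285°) = (0.2588, -0.9659); from cell (1,4)
  next x-line at t=1.7387, next y-line at t=0.8179; Δt_x=3.8637, Δt_y=1.0353
    y: enter (1,3) at t=0.8179
    x: enter (2,3) at t=1.7387
    y: enter (2,2) at t=1.8531
    y: enter (2,1) at t=2.8884
    y: enter (2,0) at t=3.9237 ← occupied
  → r_3 = 3.9237
beam 4: φ=45°, α=330°
  dir = (cos 330°, sin 330°) = (0.8660, -0.5000); from cell (1,4)
  next x-line at t=0.5196, next y-line at t=1.5800; Δt_x=1.1547, Δt_y=2.0000
    x: enter (2,4) at t=0.5196
    y: enter (2,3) at t=1.5800
    x: enter (3,3) at t=1.6743
    x: enter (4,3) at t=2.8290
    y: enter (4,2) at t=3.5800
    x: enter (5,2) at t=3.9837
    x: enter (6,2) at t=5.1384
    y: enter (6,1) at t=5.5800
    x: enter (7,1) at t=6.2931
    x: enter (8,1) at t=7.4478 ← occupied
  → r_4 = 7.4478
beam 5: φ=90°, α=15°
  dir = (cos 15°, sin 15°) = (0.9659, 0.2588); from cell (1,4)
  next x-line at t=0.4659, next y-line at t=0.8114; Δt_x=1.0353, Δt_y=3.8637
    x: enter (2,4) at t=0.4659
    y: enter (2,5) at t=0.8114
    x: enter (3,5) at t=1.5012 ← occupied
  → r_5 = 1.5012

ranges = [0.5694, 1.1000, 3.9237, 7.4478, 1.5012]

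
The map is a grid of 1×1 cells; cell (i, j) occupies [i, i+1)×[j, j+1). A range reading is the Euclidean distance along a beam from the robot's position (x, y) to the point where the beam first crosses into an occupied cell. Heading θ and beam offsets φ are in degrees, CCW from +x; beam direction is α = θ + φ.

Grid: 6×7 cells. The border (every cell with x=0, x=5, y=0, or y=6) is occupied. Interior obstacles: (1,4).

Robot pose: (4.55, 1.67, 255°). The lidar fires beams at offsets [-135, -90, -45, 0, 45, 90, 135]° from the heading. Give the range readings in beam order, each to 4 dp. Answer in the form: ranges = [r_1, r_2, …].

beam 1: φ=-135°, α=120°
  dir = (cos 120°, sin 120°) = (-0.5000, 0.8660); from cell (4,1)
  next x-line at t=1.1000, next y-line at t=0.3811; Δt_x=2.0000, Δt_y=1.1547
    y: enter (4,2) at t=0.3811
    x: enter (3,2) at t=1.1000
    y: enter (3,3) at t=1.5358
    y: enter (3,4) at t=2.6905
    x: enter (2,4) at t=3.1000
    y: enter (2,5) at t=3.8452
    y: enter (2,6) at t=4.9999 ← occupied
  → r_1 = 4.9999
beam 2: φ=-90°, α=165°
  dir = (cos 165°, sin 165°) = (-0.9659, 0.2588); from cell (4,1)
  next x-line at t=0.5694, next y-line at t=1.2750; Δt_x=1.0353, Δt_y=3.8637
    x: enter (3,1) at t=0.5694
    y: enter (3,2) at t=1.2750
    x: enter (2,2) at t=1.6047
    x: enter (1,2) at t=2.6400
    x: enter (0,2) at t=3.6752 ← occupied
  → r_2 = 3.6752
beam 3: φ=-45°, α=210°
  dir = (cos 210°, sin 210°) = (-0.8660, -0.5000); from cell (4,1)
  next x-line at t=0.6351, next y-line at t=1.3400; Δt_x=1.1547, Δt_y=2.0000
    x: enter (3,1) at t=0.6351
    y: enter (3,0) at t=1.3400 ← occupied
  → r_3 = 1.3400
beam 4: φ=0°, α=255°
  dir = (cos 255°, sin 255°) = (-0.2588, -0.9659); from cell (4,1)
  next x-line at t=2.1250, next y-line at t=0.6936; Δt_x=3.8637, Δt_y=1.0353
    y: enter (4,0) at t=0.6936 ← occupied
  → r_4 = 0.6936
beam 5: φ=45°, α=300°
  dir = (cos 300°, sin 300°) = (0.5000, -0.8660); from cell (4,1)
  next x-line at t=0.9000, next y-line at t=0.7736; Δt_x=2.0000, Δt_y=1.1547
    y: enter (4,0) at t=0.7736 ← occupied
  → r_5 = 0.7736
beam 6: φ=90°, α=345°
  dir = (cos 345°, sin 345°) = (0.9659, -0.2588); from cell (4,1)
  next x-line at t=0.4659, next y-line at t=2.5887; Δt_x=1.0353, Δt_y=3.8637
    x: enter (5,1) at t=0.4659 ← occupied
  → r_6 = 0.4659
beam 7: φ=135°, α=30°
  dir = (cos 30°, sin 30°) = (0.8660, 0.5000); from cell (4,1)
  next x-line at t=0.5196, next y-line at t=0.6600; Δt_x=1.1547, Δt_y=2.0000
    x: enter (5,1) at t=0.5196 ← occupied
  → r_7 = 0.5196

ranges = [4.9999, 3.6752, 1.3400, 0.6936, 0.7736, 0.4659, 0.5196]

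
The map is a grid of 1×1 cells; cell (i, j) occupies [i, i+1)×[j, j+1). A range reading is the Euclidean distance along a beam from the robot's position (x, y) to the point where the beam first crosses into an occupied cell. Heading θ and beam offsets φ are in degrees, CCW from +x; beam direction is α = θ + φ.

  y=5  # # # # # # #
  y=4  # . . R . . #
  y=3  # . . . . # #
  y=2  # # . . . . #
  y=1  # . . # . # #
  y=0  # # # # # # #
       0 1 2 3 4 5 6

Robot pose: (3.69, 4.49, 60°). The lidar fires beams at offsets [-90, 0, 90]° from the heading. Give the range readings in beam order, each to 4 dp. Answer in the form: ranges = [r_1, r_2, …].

beam 1: φ=-90°, α=330°
  d=(0.8660,-0.5000)  start (3,4)  tX=0.3580 tY=0.9800  stride 1/|dx|=1.1547 1/|dy|=2.0000
    cross x-line → (4,4), t=0.3580
    cross y-line → (4,3), t=0.9800
    cross x-line → (5,3), t=1.5127 (wall)
  → r_1 = 1.5127
beam 2: φ=0°, α=60°
  d=(0.5000,0.8660)  start (3,4)  tX=0.6200 tY=0.5889  stride 1/|dx|=2.0000 1/|dy|=1.1547
    cross y-line → (3,5), t=0.5889 (wall)
  → r_2 = 0.5889
beam 3: φ=90°, α=150°
  d=(-0.8660,0.5000)  start (3,4)  tX=0.7967 tY=1.0200  stride 1/|dx|=1.1547 1/|dy|=2.0000
    cross x-line → (2,4), t=0.7967
    cross y-line → (2,5), t=1.0200 (wall)
  → r_3 = 1.0200

ranges = [1.5127, 0.5889, 1.0200]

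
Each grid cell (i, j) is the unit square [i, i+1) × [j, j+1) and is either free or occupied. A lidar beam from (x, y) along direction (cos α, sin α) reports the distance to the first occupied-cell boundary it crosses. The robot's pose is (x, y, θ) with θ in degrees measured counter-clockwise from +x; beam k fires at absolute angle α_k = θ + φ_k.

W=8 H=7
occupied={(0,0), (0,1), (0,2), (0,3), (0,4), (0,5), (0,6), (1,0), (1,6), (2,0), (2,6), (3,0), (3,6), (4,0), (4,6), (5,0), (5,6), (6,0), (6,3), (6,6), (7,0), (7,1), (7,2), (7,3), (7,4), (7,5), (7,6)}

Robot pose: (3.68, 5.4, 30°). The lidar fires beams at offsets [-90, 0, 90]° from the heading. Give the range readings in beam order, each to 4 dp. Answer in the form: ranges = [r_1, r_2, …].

beam 1: φ=-90°, α=300°
  dir = (cos 300°, sin 300°) = (0.5000, -0.8660); from cell (3,5)
  next x-line at t=0.6400, next y-line at t=0.4619; Δt_x=2.0000, Δt_y=1.1547
    y: enter (3,4) at t=0.4619
    x: enter (4,4) at t=0.6400
    y: enter (4,3) at t=1.6166
    x: enter (5,3) at t=2.6400
    y: enter (5,2) at t=2.7713
    y: enter (5,1) at t=3.9260
    x: enter (6,1) at t=4.6400
    y: enter (6,0) at t=5.0807 ← occupied
  → r_1 = 5.0807
beam 2: φ=0°, α=30°
  dir = (cos 30°, sin 30°) = (0.8660, 0.5000); from cell (3,5)
  next x-line at t=0.3695, next y-line at t=1.2000; Δt_x=1.1547, Δt_y=2.0000
    x: enter (4,5) at t=0.3695
    y: enter (4,6) at t=1.2000 ← occupied
  → r_2 = 1.2000
beam 3: φ=90°, α=120°
  dir = (cos 120°, sin 120°) = (-0.5000, 0.8660); from cell (3,5)
  next x-line at t=1.3600, next y-line at t=0.6928; Δt_x=2.0000, Δt_y=1.1547
    y: enter (3,6) at t=0.6928 ← occupied
  → r_3 = 0.6928

ranges = [5.0807, 1.2000, 0.6928]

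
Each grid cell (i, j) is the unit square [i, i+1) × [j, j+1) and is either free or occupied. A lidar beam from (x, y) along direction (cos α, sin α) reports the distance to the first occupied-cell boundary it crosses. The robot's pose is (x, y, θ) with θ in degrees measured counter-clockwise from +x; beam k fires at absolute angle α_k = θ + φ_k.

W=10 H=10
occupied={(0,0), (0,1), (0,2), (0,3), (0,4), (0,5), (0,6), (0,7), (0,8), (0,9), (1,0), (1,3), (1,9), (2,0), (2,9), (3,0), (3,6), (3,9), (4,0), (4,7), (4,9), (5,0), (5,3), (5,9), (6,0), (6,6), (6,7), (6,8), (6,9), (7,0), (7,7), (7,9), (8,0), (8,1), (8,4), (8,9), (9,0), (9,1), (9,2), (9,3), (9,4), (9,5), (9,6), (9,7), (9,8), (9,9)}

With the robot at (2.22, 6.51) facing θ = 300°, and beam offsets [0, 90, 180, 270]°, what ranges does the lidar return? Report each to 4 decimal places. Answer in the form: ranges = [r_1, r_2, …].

beam 1: φ=0°, α=300°
  dir = (cos 300°, sin 300°) = (0.5000, -0.8660); from cell (2,6)
  next x-line at t=1.5600, next y-line at t=0.5889; Δt_x=2.0000, Δt_y=1.1547
    y: enter (2,5) at t=0.5889
    x: enter (3,5) at t=1.5600
    y: enter (3,4) at t=1.7436
    y: enter (3,3) at t=2.8983
    x: enter (4,3) at t=3.5600
    y: enter (4,2) at t=4.0530
    y: enter (4,1) at t=5.2077
    x: enter (5,1) at t=5.5600
    y: enter (5,0) at t=6.3624 ← occupied
  → r_1 = 6.3624
beam 2: φ=90°, α=30°
  dir = (cos 30°, sin 30°) = (0.8660, 0.5000); from cell (2,6)
  next x-line at t=0.9007, next y-line at t=0.9800; Δt_x=1.1547, Δt_y=2.0000
    x: enter (3,6) at t=0.9007 ← occupied
  → r_2 = 0.9007
beam 3: φ=180°, α=120°
  dir = (cos 120°, sin 120°) = (-0.5000, 0.8660); from cell (2,6)
  next x-line at t=0.4400, next y-line at t=0.5658; Δt_x=2.0000, Δt_y=1.1547
    x: enter (1,6) at t=0.4400
    y: enter (1,7) at t=0.5658
    y: enter (1,8) at t=1.7205
    x: enter (0,8) at t=2.4400 ← occupied
  → r_3 = 2.4400
beam 4: φ=270°, α=210°
  dir = (cos 210°, sin 210°) = (-0.8660, -0.5000); from cell (2,6)
  next x-line at t=0.2540, next y-line at t=1.0200; Δt_x=1.1547, Δt_y=2.0000
    x: enter (1,6) at t=0.2540
    y: enter (1,5) at t=1.0200
    x: enter (0,5) at t=1.4087 ← occupied
  → r_4 = 1.4087

ranges = [6.3624, 0.9007, 2.4400, 1.4087]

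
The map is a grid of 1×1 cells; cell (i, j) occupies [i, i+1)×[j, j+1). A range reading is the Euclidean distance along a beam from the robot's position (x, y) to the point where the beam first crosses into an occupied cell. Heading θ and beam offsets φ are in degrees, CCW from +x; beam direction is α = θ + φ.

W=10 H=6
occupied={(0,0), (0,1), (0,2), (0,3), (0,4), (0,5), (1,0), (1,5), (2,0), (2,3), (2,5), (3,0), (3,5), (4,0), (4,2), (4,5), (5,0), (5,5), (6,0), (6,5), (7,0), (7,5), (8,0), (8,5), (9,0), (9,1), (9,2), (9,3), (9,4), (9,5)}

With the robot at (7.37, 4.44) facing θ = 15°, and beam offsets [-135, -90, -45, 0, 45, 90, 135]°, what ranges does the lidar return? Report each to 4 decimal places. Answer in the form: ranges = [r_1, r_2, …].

ranges = [3.9722, 3.5614, 1.8822, 1.6875, 0.6466, 0.5798, 1.1200]

beam 1: φ=-135°, α=240°
  direction (-0.5000, -0.8660); cell (7,4); t to first gridline: x 0.7400, y 0.5081 (then +2.0000 / +1.1547)
    (7,3) via y @ 0.5081
    (6,3) via x @ 0.7400
    (6,2) via y @ 1.6628
    (5,2) via x @ 2.7400
    (5,1) via y @ 2.8175
    (5,0) via y @ 3.9722  # hit
  → r_1 = 3.9722
beam 2: φ=-90°, α=285°
  direction (0.2588, -0.9659); cell (7,4); t to first gridline: x 2.4341, y 0.4555 (then +3.8637 / +1.0353)
    (7,3) via y @ 0.4555
    (7,2) via y @ 1.4908
    (8,2) via x @ 2.4341
    (8,1) via y @ 2.5261
    (8,0) via y @ 3.5614  # hit
  → r_2 = 3.5614
beam 3: φ=-45°, α=330°
  direction (0.8660, -0.5000); cell (7,4); t to first gridline: x 0.7275, y 0.8800 (then +1.1547 / +2.0000)
    (8,4) via x @ 0.7275
    (8,3) via y @ 0.8800
    (9,3) via x @ 1.8822  # hit
  → r_3 = 1.8822
beam 4: φ=0°, α=15°
  direction (0.9659, 0.2588); cell (7,4); t to first gridline: x 0.6522, y 2.1637 (then +1.0353 / +3.8637)
    (8,4) via x @ 0.6522
    (9,4) via x @ 1.6875  # hit
  → r_4 = 1.6875
beam 5: φ=45°, α=60°
  direction (0.5000, 0.8660); cell (7,4); t to first gridline: x 1.2600, y 0.6466 (then +2.0000 / +1.1547)
    (7,5) via y @ 0.6466  # hit
  → r_5 = 0.6466
beam 6: φ=90°, α=105°
  direction (-0.2588, 0.9659); cell (7,4); t to first gridline: x 1.4296, y 0.5798 (then +3.8637 / +1.0353)
    (7,5) via y @ 0.5798  # hit
  → r_6 = 0.5798
beam 7: φ=135°, α=150°
  direction (-0.8660, 0.5000); cell (7,4); t to first gridline: x 0.4272, y 1.1200 (then +1.1547 / +2.0000)
    (6,4) via x @ 0.4272
    (6,5) via y @ 1.1200  # hit
  → r_7 = 1.1200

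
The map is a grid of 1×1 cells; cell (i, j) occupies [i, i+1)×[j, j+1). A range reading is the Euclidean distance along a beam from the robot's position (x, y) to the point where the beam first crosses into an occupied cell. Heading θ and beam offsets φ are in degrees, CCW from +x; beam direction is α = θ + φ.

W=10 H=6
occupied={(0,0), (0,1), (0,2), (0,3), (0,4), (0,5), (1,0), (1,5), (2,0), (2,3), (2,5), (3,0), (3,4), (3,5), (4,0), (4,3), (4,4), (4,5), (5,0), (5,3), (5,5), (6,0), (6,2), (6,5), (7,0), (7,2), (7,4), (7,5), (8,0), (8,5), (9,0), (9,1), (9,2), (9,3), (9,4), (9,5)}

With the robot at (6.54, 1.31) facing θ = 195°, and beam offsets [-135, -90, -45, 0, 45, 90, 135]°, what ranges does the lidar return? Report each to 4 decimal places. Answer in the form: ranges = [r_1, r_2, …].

beam 1: φ=-135°, α=60°
  dir = (cos 60°, sin 60°) = (0.5000, 0.8660); from cell (6,1)
  next x-line at t=0.9200, next y-line at t=0.7967; Δt_x=2.0000, Δt_y=1.1547
    y: enter (6,2) at t=0.7967 ← occupied
  → r_1 = 0.7967
beam 2: φ=-90°, α=105°
  dir = (cos 105°, sin 105°) = (-0.2588, 0.9659); from cell (6,1)
  next x-line at t=2.0864, next y-line at t=0.7143; Δt_x=3.8637, Δt_y=1.0353
    y: enter (6,2) at t=0.7143 ← occupied
  → r_2 = 0.7143
beam 3: φ=-45°, α=150°
  dir = (cos 150°, sin 150°) = (-0.8660, 0.5000); from cell (6,1)
  next x-line at t=0.6235, next y-line at t=1.3800; Δt_x=1.1547, Δt_y=2.0000
    x: enter (5,1) at t=0.6235
    y: enter (5,2) at t=1.3800
    x: enter (4,2) at t=1.7782
    x: enter (3,2) at t=2.9329
    y: enter (3,3) at t=3.3800
    x: enter (2,3) at t=4.0876 ← occupied
  → r_3 = 4.0876
beam 4: φ=0°, α=195°
  dir = (cos 195°, sin 195°) = (-0.9659, -0.2588); from cell (6,1)
  next x-line at t=0.5590, next y-line at t=1.1977; Δt_x=1.0353, Δt_y=3.8637
    x: enter (5,1) at t=0.5590
    y: enter (5,0) at t=1.1977 ← occupied
  → r_4 = 1.1977
beam 5: φ=45°, α=240°
  dir = (cos 240°, sin 240°) = (-0.5000, -0.8660); from cell (6,1)
  next x-line at t=1.0800, next y-line at t=0.3580; Δt_x=2.0000, Δt_y=1.1547
    y: enter (6,0) at t=0.3580 ← occupied
  → r_5 = 0.3580
beam 6: φ=90°, α=285°
  dir = (cos 285°, sin 285°) = (0.2588, -0.9659); from cell (6,1)
  next x-line at t=1.7773, next y-line at t=0.3209; Δt_x=3.8637, Δt_y=1.0353
    y: enter (6,0) at t=0.3209 ← occupied
  → r_6 = 0.3209
beam 7: φ=135°, α=330°
  dir = (cos 330°, sin 330°) = (0.8660, -0.5000); from cell (6,1)
  next x-line at t=0.5312, next y-line at t=0.6200; Δt_x=1.1547, Δt_y=2.0000
    x: enter (7,1) at t=0.5312
    y: enter (7,0) at t=0.6200 ← occupied
  → r_7 = 0.6200

ranges = [0.7967, 0.7143, 4.0876, 1.1977, 0.3580, 0.3209, 0.6200]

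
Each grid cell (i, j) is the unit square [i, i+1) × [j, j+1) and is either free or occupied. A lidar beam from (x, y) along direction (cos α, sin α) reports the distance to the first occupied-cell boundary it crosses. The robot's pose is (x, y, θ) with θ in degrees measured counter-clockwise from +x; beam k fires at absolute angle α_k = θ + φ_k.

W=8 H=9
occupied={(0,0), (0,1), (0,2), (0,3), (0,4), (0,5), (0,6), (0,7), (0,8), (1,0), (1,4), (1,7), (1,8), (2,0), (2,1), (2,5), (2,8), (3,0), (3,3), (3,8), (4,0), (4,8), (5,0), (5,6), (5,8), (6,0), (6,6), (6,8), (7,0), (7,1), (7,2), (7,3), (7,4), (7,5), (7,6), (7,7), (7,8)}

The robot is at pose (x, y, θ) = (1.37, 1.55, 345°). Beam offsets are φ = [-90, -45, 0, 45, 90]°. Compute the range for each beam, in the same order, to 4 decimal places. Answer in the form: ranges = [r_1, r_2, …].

ranges = [0.5694, 0.6351, 0.6522, 0.7275, 3.5717]

beam 1: φ=-90°, α=255°
  d=(-0.2588,-0.9659)  start (1,1)  tX=1.4296 tY=0.5694  stride 1/|dx|=3.8637 1/|dy|=1.0353
    cross y-line → (1,0), t=0.5694 (wall)
  → r_1 = 0.5694
beam 2: φ=-45°, α=300°
  d=(0.5000,-0.8660)  start (1,1)  tX=1.2600 tY=0.6351  stride 1/|dx|=2.0000 1/|dy|=1.1547
    cross y-line → (1,0), t=0.6351 (wall)
  → r_2 = 0.6351
beam 3: φ=0°, α=345°
  d=(0.9659,-0.2588)  start (1,1)  tX=0.6522 tY=2.1250  stride 1/|dx|=1.0353 1/|dy|=3.8637
    cross x-line → (2,1), t=0.6522 (wall)
  → r_3 = 0.6522
beam 4: φ=45°, α=30°
  d=(0.8660,0.5000)  start (1,1)  tX=0.7275 tY=0.9000  stride 1/|dx|=1.1547 1/|dy|=2.0000
    cross x-line → (2,1), t=0.7275 (wall)
  → r_4 = 0.7275
beam 5: φ=90°, α=75°
  d=(0.2588,0.9659)  start (1,1)  tX=2.4341 tY=0.4659  stride 1/|dx|=3.8637 1/|dy|=1.0353
    cross y-line → (1,2), t=0.4659
    cross y-line → (1,3), t=1.5012
    cross x-line → (2,3), t=2.4341
    cross y-line → (2,4), t=2.5364
    cross y-line → (2,5), t=3.5717 (wall)
  → r_5 = 3.5717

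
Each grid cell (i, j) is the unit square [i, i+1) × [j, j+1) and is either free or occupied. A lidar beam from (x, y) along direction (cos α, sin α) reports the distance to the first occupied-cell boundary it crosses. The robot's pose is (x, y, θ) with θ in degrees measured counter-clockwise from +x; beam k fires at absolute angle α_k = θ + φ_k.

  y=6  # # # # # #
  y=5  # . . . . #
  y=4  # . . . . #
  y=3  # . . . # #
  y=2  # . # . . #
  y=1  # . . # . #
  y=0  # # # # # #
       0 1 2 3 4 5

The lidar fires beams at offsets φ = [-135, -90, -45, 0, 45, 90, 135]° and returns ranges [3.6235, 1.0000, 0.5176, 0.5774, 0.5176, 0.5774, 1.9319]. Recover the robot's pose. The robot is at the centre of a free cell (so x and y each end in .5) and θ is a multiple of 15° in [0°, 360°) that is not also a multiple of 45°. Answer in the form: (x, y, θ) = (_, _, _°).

(x, y, θ) = (1.5, 5.5, 120°)

Enumerate (i+0.5, j+0.5, θ) over the 17 free cells and 16 admissible headings. For each, cast all 7 beams and compare to the given ranges.
  (1.5, 4.5, 105°): beam 1 = 2.8868 ≠ 3.6235 ✗
  (1.5, 3.5, 105°): beam 1 = 1.0000 ≠ 3.6235 ✗
  (1.5, 4.5, 285°): beam 1 = 0.5774 ≠ 3.6235 ✗
  (1.5, 5.5, 165°): beam 1 = 1.0000 ≠ 3.6235 ✗
  …
  (1.5, 5.5, 120°): r_1=3.6235, r_2=1.0000, r_3=0.5176, r_4=0.5774, r_5=0.5176, r_6=0.5774, r_7=1.9319 — all match ✓
No second candidate reproduces the full scan.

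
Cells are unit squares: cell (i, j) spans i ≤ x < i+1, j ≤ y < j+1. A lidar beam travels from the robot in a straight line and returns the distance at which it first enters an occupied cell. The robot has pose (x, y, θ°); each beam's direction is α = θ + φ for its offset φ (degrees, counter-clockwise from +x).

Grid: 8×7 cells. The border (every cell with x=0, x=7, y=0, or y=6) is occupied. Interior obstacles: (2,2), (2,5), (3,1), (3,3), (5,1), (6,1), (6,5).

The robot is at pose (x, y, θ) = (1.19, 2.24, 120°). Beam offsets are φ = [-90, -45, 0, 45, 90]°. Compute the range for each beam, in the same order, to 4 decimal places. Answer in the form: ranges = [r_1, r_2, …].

ranges = [0.9353, 3.1296, 0.3800, 0.1967, 0.2194]

beam 1: φ=-90°, α=30°
  dir = (cos 30°, sin 30°) = (0.8660, 0.5000); from cell (1,2)
  next x-line at t=0.9353, next y-line at t=1.5200; Δt_x=1.1547, Δt_y=2.0000
    x: enter (2,2) at t=0.9353 ← occupied
  → r_1 = 0.9353
beam 2: φ=-45°, α=75°
  dir = (cos 75°, sin 75°) = (0.2588, 0.9659); from cell (1,2)
  next x-line at t=3.1296, next y-line at t=0.7868; Δt_x=3.8637, Δt_y=1.0353
    y: enter (1,3) at t=0.7868
    y: enter (1,4) at t=1.8221
    y: enter (1,5) at t=2.8574
    x: enter (2,5) at t=3.1296 ← occupied
  → r_2 = 3.1296
beam 3: φ=0°, α=120°
  dir = (cos 120°, sin 120°) = (-0.5000, 0.8660); from cell (1,2)
  next x-line at t=0.3800, next y-line at t=0.8776; Δt_x=2.0000, Δt_y=1.1547
    x: enter (0,2) at t=0.3800 ← occupied
  → r_3 = 0.3800
beam 4: φ=45°, α=165°
  dir = (cos 165°, sin 165°) = (-0.9659, 0.2588); from cell (1,2)
  next x-line at t=0.1967, next y-line at t=2.9364; Δt_x=1.0353, Δt_y=3.8637
    x: enter (0,2) at t=0.1967 ← occupied
  → r_4 = 0.1967
beam 5: φ=90°, α=210°
  dir = (cos 210°, sin 210°) = (-0.8660, -0.5000); from cell (1,2)
  next x-line at t=0.2194, next y-line at t=0.4800; Δt_x=1.1547, Δt_y=2.0000
    x: enter (0,2) at t=0.2194 ← occupied
  → r_5 = 0.2194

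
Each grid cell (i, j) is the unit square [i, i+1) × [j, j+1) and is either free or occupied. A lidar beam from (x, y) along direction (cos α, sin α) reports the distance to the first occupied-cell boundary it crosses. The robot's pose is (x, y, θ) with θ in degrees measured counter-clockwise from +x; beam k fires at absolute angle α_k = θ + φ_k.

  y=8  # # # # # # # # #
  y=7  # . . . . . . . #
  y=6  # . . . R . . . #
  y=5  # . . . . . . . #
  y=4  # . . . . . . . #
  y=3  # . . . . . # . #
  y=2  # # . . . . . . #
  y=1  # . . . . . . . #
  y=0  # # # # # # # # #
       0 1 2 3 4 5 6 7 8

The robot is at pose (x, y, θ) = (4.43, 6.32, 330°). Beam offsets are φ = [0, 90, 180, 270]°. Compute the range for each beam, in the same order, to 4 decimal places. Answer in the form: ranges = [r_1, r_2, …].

beam 1: φ=0°, α=330°
  dir = (cos 330°, sin 330°) = (0.8660, -0.5000); from cell (4,6)
  next x-line at t=0.6582, next y-line at t=0.6400; Δt_x=1.1547, Δt_y=2.0000
    y: enter (4,5) at t=0.6400
    x: enter (5,5) at t=0.6582
    x: enter (6,5) at t=1.8129
    y: enter (6,4) at t=2.6400
    x: enter (7,4) at t=2.9676
    x: enter (8,4) at t=4.1223 ← occupied
  → r_1 = 4.1223
beam 2: φ=90°, α=60°
  dir = (cos 60°, sin 60°) = (0.5000, 0.8660); from cell (4,6)
  next x-line at t=1.1400, next y-line at t=0.7852; Δt_x=2.0000, Δt_y=1.1547
    y: enter (4,7) at t=0.7852
    x: enter (5,7) at t=1.1400
    y: enter (5,8) at t=1.9399 ← occupied
  → r_2 = 1.9399
beam 3: φ=180°, α=150°
  dir = (cos 150°, sin 150°) = (-0.8660, 0.5000); from cell (4,6)
  next x-line at t=0.4965, next y-line at t=1.3600; Δt_x=1.1547, Δt_y=2.0000
    x: enter (3,6) at t=0.4965
    y: enter (3,7) at t=1.3600
    x: enter (2,7) at t=1.6512
    x: enter (1,7) at t=2.8059
    y: enter (1,8) at t=3.3600 ← occupied
  → r_3 = 3.3600
beam 4: φ=270°, α=240°
  dir = (cos 240°, sin 240°) = (-0.5000, -0.8660); from cell (4,6)
  next x-line at t=0.8600, next y-line at t=0.3695; Δt_x=2.0000, Δt_y=1.1547
    y: enter (4,5) at t=0.3695
    x: enter (3,5) at t=0.8600
    y: enter (3,4) at t=1.5242
    y: enter (3,3) at t=2.6789
    x: enter (2,3) at t=2.8600
    y: enter (2,2) at t=3.8336
    x: enter (1,2) at t=4.8600 ← occupied
  → r_4 = 4.8600

ranges = [4.1223, 1.9399, 3.3600, 4.8600]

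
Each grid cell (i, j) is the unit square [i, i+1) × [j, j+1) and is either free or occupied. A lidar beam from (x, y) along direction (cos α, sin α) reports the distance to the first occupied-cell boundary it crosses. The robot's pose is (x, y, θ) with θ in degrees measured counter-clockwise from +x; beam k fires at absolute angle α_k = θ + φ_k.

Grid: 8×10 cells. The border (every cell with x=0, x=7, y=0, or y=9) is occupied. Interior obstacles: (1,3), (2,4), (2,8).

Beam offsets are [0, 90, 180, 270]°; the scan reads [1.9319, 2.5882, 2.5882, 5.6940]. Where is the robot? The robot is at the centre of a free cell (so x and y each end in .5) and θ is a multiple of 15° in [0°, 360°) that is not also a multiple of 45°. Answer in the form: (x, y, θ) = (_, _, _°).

(x, y, θ) = (4.5, 3.5, 165°)

The pose lattice has 45·16 = 720 candidates. Test each by forward raycasting.
  (6.5, 4.5, 15°): beam 1 = 0.5176 ≠ 1.9319 ✗
  (6.5, 8.5, 210°): beam 1 = 6.3509 ≠ 1.9319 ✗
  (5.5, 7.5, 345°): beam 1 = 1.5529 ≠ 1.9319 ✗
  …
  (4.5, 3.5, 165°): r_1=1.9319, r_2=2.5882, r_3=2.5882, r_4=5.6940 — all match ✓
Unique over the lattice → pose = (4.5, 3.5, 165°).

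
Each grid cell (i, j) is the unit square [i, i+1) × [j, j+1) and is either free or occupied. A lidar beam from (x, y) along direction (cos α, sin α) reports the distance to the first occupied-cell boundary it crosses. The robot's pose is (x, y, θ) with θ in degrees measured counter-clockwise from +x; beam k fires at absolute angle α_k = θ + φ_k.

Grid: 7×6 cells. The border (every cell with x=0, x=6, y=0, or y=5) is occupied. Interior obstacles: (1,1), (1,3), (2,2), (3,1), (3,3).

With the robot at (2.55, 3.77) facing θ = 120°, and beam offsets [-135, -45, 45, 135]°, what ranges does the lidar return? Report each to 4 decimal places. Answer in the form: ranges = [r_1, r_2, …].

ranges = [0.4659, 1.2734, 0.5694, 0.7972]

beam 1: φ=-135°, α=345°
  d=(0.9659,-0.2588)  start (2,3)  tX=0.4659 tY=2.9751  stride 1/|dx|=1.0353 1/|dy|=3.8637
    cross x-line → (3,3), t=0.4659 (wall)
  → r_1 = 0.4659
beam 2: φ=-45°, α=75°
  d=(0.2588,0.9659)  start (2,3)  tX=1.7387 tY=0.2381  stride 1/|dx|=3.8637 1/|dy|=1.0353
    cross y-line → (2,4), t=0.2381
    cross y-line → (2,5), t=1.2734 (wall)
  → r_2 = 1.2734
beam 3: φ=45°, α=165°
  d=(-0.9659,0.2588)  start (2,3)  tX=0.5694 tY=0.8887  stride 1/|dx|=1.0353 1/|dy|=3.8637
    cross x-line → (1,3), t=0.5694 (wall)
  → r_3 = 0.5694
beam 4: φ=135°, α=255°
  d=(-0.2588,-0.9659)  start (2,3)  tX=2.1250 tY=0.7972  stride 1/|dx|=3.8637 1/|dy|=1.0353
    cross y-line → (2,2), t=0.7972 (wall)
  → r_4 = 0.7972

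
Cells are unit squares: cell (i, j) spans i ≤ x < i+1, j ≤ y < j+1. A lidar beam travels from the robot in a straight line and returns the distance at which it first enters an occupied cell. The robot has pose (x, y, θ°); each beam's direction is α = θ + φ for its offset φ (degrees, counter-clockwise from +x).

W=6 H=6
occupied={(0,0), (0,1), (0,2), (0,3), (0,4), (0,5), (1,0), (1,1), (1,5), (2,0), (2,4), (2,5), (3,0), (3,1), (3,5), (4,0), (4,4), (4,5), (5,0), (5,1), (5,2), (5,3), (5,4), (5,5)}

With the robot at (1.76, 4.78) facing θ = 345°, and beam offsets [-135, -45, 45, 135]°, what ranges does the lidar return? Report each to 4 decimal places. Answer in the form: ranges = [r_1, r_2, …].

beam 1: φ=-135°, α=210°
  d=(-0.8660,-0.5000)  start (1,4)  tX=0.8776 tY=1.5600  stride 1/|dx|=1.1547 1/|dy|=2.0000
    cross x-line → (0,4), t=0.8776 (wall)
  → r_1 = 0.8776
beam 2: φ=-45°, α=300°
  d=(0.5000,-0.8660)  start (1,4)  tX=0.4800 tY=0.9007  stride 1/|dx|=2.0000 1/|dy|=1.1547
    cross x-line → (2,4), t=0.4800 (wall)
  → r_2 = 0.4800
beam 3: φ=45°, α=30°
  d=(0.8660,0.5000)  start (1,4)  tX=0.2771 tY=0.4400  stride 1/|dx|=1.1547 1/|dy|=2.0000
    cross x-line → (2,4), t=0.2771 (wall)
  → r_3 = 0.2771
beam 4: φ=135°, α=120°
  d=(-0.5000,0.8660)  start (1,4)  tX=1.5200 tY=0.2540  stride 1/|dx|=2.0000 1/|dy|=1.1547
    cross y-line → (1,5), t=0.2540 (wall)
  → r_4 = 0.2540

ranges = [0.8776, 0.4800, 0.2771, 0.2540]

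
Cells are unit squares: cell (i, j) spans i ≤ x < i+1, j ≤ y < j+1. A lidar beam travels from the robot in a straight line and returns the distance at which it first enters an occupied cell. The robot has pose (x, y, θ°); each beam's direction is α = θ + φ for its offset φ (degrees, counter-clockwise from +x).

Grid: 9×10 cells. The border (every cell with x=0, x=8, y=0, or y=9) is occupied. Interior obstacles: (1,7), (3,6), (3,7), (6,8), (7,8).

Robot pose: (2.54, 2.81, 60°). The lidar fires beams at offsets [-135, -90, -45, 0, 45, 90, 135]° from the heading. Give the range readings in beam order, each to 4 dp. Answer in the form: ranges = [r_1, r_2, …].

ranges = [1.8738, 3.6200, 5.6526, 6.9200, 4.3378, 1.7782, 1.5943]

beam 1: φ=-135°, α=285°
  cosα=0.2588 sinα=-0.9659 | (2,2) | tMaxX 1.7773 tMaxY 0.8386 | tΔX 3.8637 tΔY 1.0353
    t=0.8386 [y] (2,1)
    t=1.7773 [x] (3,1)
    t=1.8738 [y] (3,0) — stop
  → r_1 = 1.8738
beam 2: φ=-90°, α=330°
  cosα=0.8660 sinα=-0.5000 | (2,2) | tMaxX 0.5312 tMaxY 1.6200 | tΔX 1.1547 tΔY 2.0000
    t=0.5312 [x] (3,2)
    t=1.6200 [y] (3,1)
    t=1.6859 [x] (4,1)
    t=2.8406 [x] (5,1)
    t=3.6200 [y] (5,0) — stop
  → r_2 = 3.6200
beam 3: φ=-45°, α=15°
  cosα=0.9659 sinα=0.2588 | (2,2) | tMaxX 0.4762 tMaxY 0.7341 | tΔX 1.0353 tΔY 3.8637
    t=0.4762 [x] (3,2)
    t=0.7341 [y] (3,3)
    t=1.5115 [x] (4,3)
    t=2.5468 [x] (5,3)
    t=3.5821 [x] (6,3)
    t=4.5978 [y] (6,4)
    t=4.6173 [x] (7,4)
    t=5.6526 [x] (8,4) — stop
  → r_3 = 5.6526
beam 4: φ=0°, α=60°
  cosα=0.5000 sinα=0.8660 | (2,2) | tMaxX 0.9200 tMaxY 0.2194 | tΔX 2.0000 tΔY 1.1547
    t=0.2194 [y] (2,3)
    t=0.9200 [x] (3,3)
    t=1.3741 [y] (3,4)
    t=2.5288 [y] (3,5)
    t=2.9200 [x] (4,5)
    t=3.6835 [y] (4,6)
    t=4.8382 [y] (4,7)
    t=4.9200 [x] (5,7)
    t=5.9929 [y] (5,8)
    t=6.9200 [x] (6,8) — stop
  → r_4 = 6.9200
beam 5: φ=45°, α=105°
  cosα=-0.2588 sinα=0.9659 | (2,2) | tMaxX 2.0864 tMaxY 0.1967 | tΔX 3.8637 tΔY 1.0353
    t=0.1967 [y] (2,3)
    t=1.2320 [y] (2,4)
    t=2.0864 [x] (1,4)
    t=2.2673 [y] (1,5)
    t=3.3025 [y] (1,6)
    t=4.3378 [y] (1,7) — stop
  → r_5 = 4.3378
beam 6: φ=90°, α=150°
  cosα=-0.8660 sinα=0.5000 | (2,2) | tMaxX 0.6235 tMaxY 0.3800 | tΔX 1.1547 tΔY 2.0000
    t=0.3800 [y] (2,3)
    t=0.6235 [x] (1,3)
    t=1.7782 [x] (0,3) — stop
  → r_6 = 1.7782
beam 7: φ=135°, α=195°
  cosα=-0.9659 sinα=-0.2588 | (2,2) | tMaxX 0.5590 tMaxY 3.1296 | tΔX 1.0353 tΔY 3.8637
    t=0.5590 [x] (1,2)
    t=1.5943 [x] (0,2) — stop
  → r_7 = 1.5943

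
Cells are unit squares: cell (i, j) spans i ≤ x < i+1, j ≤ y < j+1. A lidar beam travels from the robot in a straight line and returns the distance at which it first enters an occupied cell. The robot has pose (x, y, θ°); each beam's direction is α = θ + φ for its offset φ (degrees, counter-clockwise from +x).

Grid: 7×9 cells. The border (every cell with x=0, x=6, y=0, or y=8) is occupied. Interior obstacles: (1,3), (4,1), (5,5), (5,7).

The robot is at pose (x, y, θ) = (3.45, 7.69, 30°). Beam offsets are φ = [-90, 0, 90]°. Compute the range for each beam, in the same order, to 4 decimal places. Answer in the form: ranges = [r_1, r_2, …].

beam 1: φ=-90°, α=300°
  direction (0.5000, -0.8660); cell (3,7); t to first gridline: x 1.1000, y 0.7967 (then +2.0000 / +1.1547)
    (3,6) via y @ 0.7967
    (4,6) via x @ 1.1000
    (4,5) via y @ 1.9514
    (5,5) via x @ 3.1000  # hit
  → r_1 = 3.1000
beam 2: φ=0°, α=30°
  direction (0.8660, 0.5000); cell (3,7); t to first gridline: x 0.6351, y 0.6200 (then +1.1547 / +2.0000)
    (3,8) via y @ 0.6200  # hit
  → r_2 = 0.6200
beam 3: φ=90°, α=120°
  direction (-0.5000, 0.8660); cell (3,7); t to first gridline: x 0.9000, y 0.3580 (then +2.0000 / +1.1547)
    (3,8) via y @ 0.3580  # hit
  → r_3 = 0.3580

ranges = [3.1000, 0.6200, 0.3580]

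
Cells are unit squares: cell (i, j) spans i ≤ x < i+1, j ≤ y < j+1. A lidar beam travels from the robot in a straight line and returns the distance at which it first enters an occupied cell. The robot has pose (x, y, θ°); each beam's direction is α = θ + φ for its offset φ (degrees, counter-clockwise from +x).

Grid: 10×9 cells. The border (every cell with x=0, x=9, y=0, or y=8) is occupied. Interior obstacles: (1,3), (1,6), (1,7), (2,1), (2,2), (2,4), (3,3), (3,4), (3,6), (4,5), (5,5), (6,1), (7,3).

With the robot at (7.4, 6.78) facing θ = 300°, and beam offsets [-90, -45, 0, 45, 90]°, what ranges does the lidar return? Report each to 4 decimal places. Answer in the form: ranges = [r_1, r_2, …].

beam 1: φ=-90°, α=210°
  direction (-0.8660, -0.5000); cell (7,6); t to first gridline: x 0.4619, y 1.5600 (then +1.1547 / +2.0000)
    (6,6) via x @ 0.4619
    (6,5) via y @ 1.5600
    (5,5) via x @ 1.6166  # hit
  → r_1 = 1.6166
beam 2: φ=-45°, α=255°
  direction (-0.2588, -0.9659); cell (7,6); t to first gridline: x 1.5455, y 0.8075 (then +3.8637 / +1.0353)
    (7,5) via y @ 0.8075
    (6,5) via x @ 1.5455
    (6,4) via y @ 1.8428
    (6,3) via y @ 2.8781
    (6,2) via y @ 3.9133
    (6,1) via y @ 4.9486  # hit
  → r_2 = 4.9486
beam 3: φ=0°, α=300°
  direction (0.5000, -0.8660); cell (7,6); t to first gridline: x 1.2000, y 0.9007 (then +2.0000 / +1.1547)
    (7,5) via y @ 0.9007
    (8,5) via x @ 1.2000
    (8,4) via y @ 2.0554
    (9,4) via x @ 3.2000  # hit
  → r_3 = 3.2000
beam 4: φ=45°, α=345°
  direction (0.9659, -0.2588); cell (7,6); t to first gridline: x 0.6212, y 3.0137 (then +1.0353 / +3.8637)
    (8,6) via x @ 0.6212
    (9,6) via x @ 1.6564  # hit
  → r_4 = 1.6564
beam 5: φ=90°, α=30°
  direction (0.8660, 0.5000); cell (7,6); t to first gridline: x 0.6928, y 0.4400 (then +1.1547 / +2.0000)
    (7,7) via y @ 0.4400
    (8,7) via x @ 0.6928
    (9,7) via x @ 1.8475  # hit
  → r_5 = 1.8475

ranges = [1.6166, 4.9486, 3.2000, 1.6564, 1.8475]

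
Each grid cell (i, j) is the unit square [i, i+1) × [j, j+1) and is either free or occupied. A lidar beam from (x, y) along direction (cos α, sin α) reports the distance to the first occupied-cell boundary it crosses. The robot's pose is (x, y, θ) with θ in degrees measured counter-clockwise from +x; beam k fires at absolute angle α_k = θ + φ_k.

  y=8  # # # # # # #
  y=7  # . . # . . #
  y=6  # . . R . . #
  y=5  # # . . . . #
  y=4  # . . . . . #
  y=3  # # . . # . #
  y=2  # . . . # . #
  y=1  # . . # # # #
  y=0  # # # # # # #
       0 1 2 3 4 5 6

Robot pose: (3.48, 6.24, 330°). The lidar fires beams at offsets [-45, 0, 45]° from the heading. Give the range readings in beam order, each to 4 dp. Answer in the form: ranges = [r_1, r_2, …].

beam 1: φ=-45°, α=285°
  dir = (cos 285°, sin 285°) = (0.2588, -0.9659); from cell (3,6)
  next x-line at t=2.0091, next y-line at t=0.2485; Δt_x=3.8637, Δt_y=1.0353
    y: enter (3,5) at t=0.2485
    y: enter (3,4) at t=1.2837
    x: enter (4,4) at t=2.0091
    y: enter (4,3) at t=2.3190 ← occupied
  → r_1 = 2.3190
beam 2: φ=0°, α=330°
  dir = (cos 330°, sin 330°) = (0.8660, -0.5000); from cell (3,6)
  next x-line at t=0.6004, next y-line at t=0.4800; Δt_x=1.1547, Δt_y=2.0000
    y: enter (3,5) at t=0.4800
    x: enter (4,5) at t=0.6004
    x: enter (5,5) at t=1.7551
    y: enter (5,4) at t=2.4800
    x: enter (6,4) at t=2.9098 ← occupied
  → r_2 = 2.9098
beam 3: φ=45°, α=15°
  dir = (cos 15°, sin 15°) = (0.9659, 0.2588); from cell (3,6)
  next x-line at t=0.5383, next y-line at t=2.9364; Δt_x=1.0353, Δt_y=3.8637
    x: enter (4,6) at t=0.5383
    x: enter (5,6) at t=1.5736
    x: enter (6,6) at t=2.6089 ← occupied
  → r_3 = 2.6089

ranges = [2.3190, 2.9098, 2.6089]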